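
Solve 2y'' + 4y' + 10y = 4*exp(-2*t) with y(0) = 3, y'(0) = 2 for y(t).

y = 2*exp(-2*t)/5 + 13*cos(2*t)*exp(-t)/5 + 27*exp(-t)*sin(2*t)/10

Divide through by 2: y'' + 2y' + 5y = 2*exp(-2*t).
Characteristic equation r² + 2r + 5 = 0 has discriminant (2)² - 4·(5) = -16 < 0, so r = -1 ± 2i.
Hence y_h = C1*cos(2*t)*exp(-t) + C2*exp(-t)*sin(2*t).
Try y_p = A*exp(-2*t). Substituting into the equation and dividing by exp(-2*t) gives A = 2/5, so y_p = 2*exp(-2*t)/5.
General solution: y = 2*exp(-2*t)/5 + C1*cos(2*t)*exp(-t) + C2*exp(-t)*sin(2*t).
Apply the initial conditions: y(0) = 2/5 + C1 = 3 and y'(0) = -4/5 - C1 + 2*C2 = 2. Solving gives C1 = 13/5, C2 = 27/10.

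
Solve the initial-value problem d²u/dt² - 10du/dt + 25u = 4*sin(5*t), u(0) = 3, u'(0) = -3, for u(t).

u = 2*cos(5*t)/25 + 73*exp(5*t)/25 - 88*t*exp(5*t)/5

Characteristic equation r² - 10r + 25 = 0 has discriminant (-10)² - 4·(25) = 0, so r = 5 is a repeated root.
Hence u_h = (C1 + C2*t)*exp(5*t).
Try u_p = A*cos(5*t) + B*sin(5*t). Substituting and equating the coefficients of cos(5t) and sin(5t) gives A = 2/25, B = 0, so u_p = 2*cos(5*t)/25.
General solution: u = 2*cos(5*t)/25 + C1*exp(5*t) + C2*t*exp(5*t).
Apply the initial conditions: u(0) = 2/25 + C1 = 3 and u'(0) = C2 + 5*C1 = -3. Solving gives C1 = 73/25, C2 = -88/5.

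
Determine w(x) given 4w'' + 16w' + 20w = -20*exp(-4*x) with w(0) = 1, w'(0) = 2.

Divide through by 4: w'' + 4w' + 5w = -5*exp(-4*x).
Characteristic equation r² + 4r + 5 = 0 has discriminant (4)² - 4·(5) = -4 < 0, so r = -2 ± i.
Hence w_h = C1*cos(x)*exp(-2*x) + C2*exp(-2*x)*sin(x).
Try w_p = A*exp(-4*x). Substituting into the equation and dividing by exp(-4*x) gives A = -1, so w_p = -exp(-4*x).
General solution: w = -exp(-4*x) + C1*cos(x)*exp(-2*x) + C2*exp(-2*x)*sin(x).
Apply the initial conditions: w(0) = -1 + C1 = 1 and w'(0) = 4 + C2 - 2*C1 = 2. Solving gives C1 = 2, C2 = 2.

w = -exp(-4*x) + 2*cos(x)*exp(-2*x) + 2*exp(-2*x)*sin(x)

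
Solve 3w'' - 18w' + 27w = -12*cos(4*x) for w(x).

w = 28*cos(4*x)/625 + 96*sin(4*x)/625 + C1*exp(3*x) + C2*x*exp(3*x)

Divide through by 3: w'' - 6w' + 9w = -4*cos(4*x).
Characteristic equation r² - 6r + 9 = 0 has discriminant (-6)² - 4·(9) = 0, so r = 3 is a repeated root.
Hence w_h = (C1 + C2*x)*exp(3*x).
Try w_p = A*cos(4*x) + B*sin(4*x). Substituting and equating the coefficients of cos(4x) and sin(4x) gives A = 28/625, B = 96/625, so w_p = 28*cos(4*x)/625 + 96*sin(4*x)/625.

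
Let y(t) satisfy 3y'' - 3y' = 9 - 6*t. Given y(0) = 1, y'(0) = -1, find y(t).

y = 1 + t**2 - t

Divide through by 3: y'' - y' = 3 - 2*t.
Characteristic equation r² - r = 0 factors as (r - 1)r = 0, so r = 1, 0.
Hence y_h = C1*exp(t) + C2.
Since 0 is a characteristic root (multiplicity 1), multiply the polynomial trial by t: try y_p = t*(A0 + A1*t). Substituting and matching coefficients of each power of t gives A0 = -1, A1 = 1, so y_p = t^2 - t.
General solution: y = C2 + t^2 - t + C1*exp(t).
Apply the initial conditions: y(0) = C1 + C2 = 1 and y'(0) = -1 + C1 = -1. Solving gives C1 = 0, C2 = 1.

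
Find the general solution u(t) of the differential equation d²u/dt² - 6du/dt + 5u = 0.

Characteristic equation r² - 6r + 5 = 0 factors as (r - 5)(r - 1) = 0, so r = 5, 1.
Hence u_h = C1*exp(5*t) + C2*exp(t).

u = C1*exp(5*t) + C2*exp(t)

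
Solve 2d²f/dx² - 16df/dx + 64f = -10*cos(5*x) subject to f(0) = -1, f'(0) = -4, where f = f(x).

f = -35*cos(5*x)/1649 + 200*sin(5*x)/1649 - 1614*cos(4*x)*exp(4*x)/1649 - 285*exp(4*x)*sin(4*x)/1649

Divide through by 2: f'' - 8f' + 32f = -5*cos(5*x).
Characteristic equation r² - 8r + 32 = 0 has discriminant (-8)² - 4·(32) = -64 < 0, so r = 4 ± 4i.
Hence f_h = C1*cos(4*x)*exp(4*x) + C2*exp(4*x)*sin(4*x).
Try f_p = A*cos(5*x) + B*sin(5*x). Substituting and equating the coefficients of cos(5x) and sin(5x) gives A = -35/1649, B = 200/1649, so f_p = -35*cos(5*x)/1649 + 200*sin(5*x)/1649.
General solution: f = -35*cos(5*x)/1649 + 200*sin(5*x)/1649 + C1*cos(4*x)*exp(4*x) + C2*exp(4*x)*sin(4*x).
Apply the initial conditions: f(0) = -35/1649 + C1 = -1 and f'(0) = 1000/1649 + 4*C1 + 4*C2 = -4. Solving gives C1 = -1614/1649, C2 = -285/1649.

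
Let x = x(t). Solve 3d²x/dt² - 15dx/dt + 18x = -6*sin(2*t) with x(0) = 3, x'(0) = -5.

Divide through by 3: x'' - 5x' + 6x = -2*sin(2*t).
Characteristic equation r² - 5r + 6 = 0 factors as (r - 2)(r - 3) = 0, so r = 2, 3.
Hence x_h = C1*exp(2*t) + C2*exp(3*t).
Try x_p = A*cos(2*t) + B*sin(2*t). Substituting and equating the coefficients of cos(2t) and sin(2t) gives A = -5/26, B = -1/26, so x_p = -5*cos(2*t)/26 - sin(2*t)/26.
General solution: x = -5*cos(2*t)/26 - sin(2*t)/26 + C1*exp(2*t) + C2*exp(3*t).
Apply the initial conditions: x(0) = -5/26 + C1 + C2 = 3 and x'(0) = -1/13 + 2*C1 + 3*C2 = -5. Solving gives C1 = 29/2, C2 = -147/13.

x = -147*exp(3*t)/13 - 5*cos(2*t)/26 - sin(2*t)/26 + 29*exp(2*t)/2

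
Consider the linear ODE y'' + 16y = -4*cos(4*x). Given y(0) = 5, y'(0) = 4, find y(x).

Characteristic equation r² + 16 = 0 has discriminant (0)² - 4·(16) = -64 < 0, so r = ± 4i.
Hence y_h = C1*cos(4*x) + C2*sin(4*x).
Since ±4i are characteristic roots, multiply the trial by x. Try y_p = x*(A*cos(4*x) + B*sin(4*x)). Substituting and equating the coefficients of cos(4x) and sin(4x) gives A = 0, B = -1/2, so y_p = -x*sin(4*x)/2.
General solution: y = C1*cos(4*x) + C2*sin(4*x) - x*sin(4*x)/2.
Apply the initial conditions: y(0) = C1 = 5 and y'(0) = 4*C2 = 4. Solving gives C1 = 5, C2 = 1.

y = 5*cos(4*x) - x*sin(4*x)/2 + sin(4*x)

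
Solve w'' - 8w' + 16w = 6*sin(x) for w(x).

Characteristic equation r² - 8r + 16 = 0 has discriminant (-8)² - 4·(16) = 0, so r = 4 is a repeated root.
Hence w_h = (C1 + C2*x)*exp(4*x).
Try w_p = A*cos(x) + B*sin(x). Substituting and equating the coefficients of cos(x) and sin(x) gives A = 48/289, B = 90/289, so w_p = 48*cos(x)/289 + 90*sin(x)/289.

w = 48*cos(x)/289 + 90*sin(x)/289 + C1*exp(4*x) + C2*x*exp(4*x)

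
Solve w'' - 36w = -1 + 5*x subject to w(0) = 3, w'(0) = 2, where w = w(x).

Characteristic equation r² - 36 = 0 factors as (r + 6)(r - 6) = 0, so r = -6, 6.
Hence w_h = C1*exp(-6*x) + C2*exp(6*x).
For the particular solution try w_p = A0 + A1*x. Substituting and matching coefficients of each power of x gives A0 = 1/36, A1 = -5/36, so w_p = 1/36 - 5*x/36.
General solution: w = 1/36 - 5*x/36 + C1*exp(-6*x) + C2*exp(6*x).
Apply the initial conditions: w(0) = 1/36 + C1 + C2 = 3 and w'(0) = -5/36 - 6*C1 + 6*C2 = 2. Solving gives C1 = 565/432, C2 = 719/432.

w = 1/36 - 5*x/36 + 565*exp(-6*x)/432 + 719*exp(6*x)/432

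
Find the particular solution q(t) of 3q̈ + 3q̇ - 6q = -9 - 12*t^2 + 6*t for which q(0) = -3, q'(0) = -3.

Divide through by 3: q'' + q' - 2q = -3 - 4*t^2 + 2*t.
Characteristic equation r² + r - 2 = 0 factors as (r - 1)(r + 2) = 0, so r = 1, -2.
Hence q_h = C1*exp(t) + C2*exp(-2*t).
For the particular solution try q_p = A0 + A1*t + A2*t^2. Substituting and matching coefficients of each power of t gives A0 = 4, A1 = 1, A2 = 2, so q_p = 4 + t + 2*t^2.
General solution: q = 4 + t + 2*t^2 + C1*exp(t) + C2*exp(-2*t).
Apply the initial conditions: q(0) = 4 + C1 + C2 = -3 and q'(0) = 1 + C1 - 2*C2 = -3. Solving gives C1 = -6, C2 = -1.

q = 4 + t - exp(-2*t) - 6*exp(t) + 2*t**2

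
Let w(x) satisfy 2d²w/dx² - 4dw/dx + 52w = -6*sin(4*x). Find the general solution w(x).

Divide through by 2: w'' - 2w' + 26w = -3*sin(4*x).
Characteristic equation r² - 2r + 26 = 0 has discriminant (-2)² - 4·(26) = -100 < 0, so r = 1 ± 5i.
Hence w_h = C1*cos(5*x)*exp(x) + C2*exp(x)*sin(5*x).
Try w_p = A*cos(4*x) + B*sin(4*x). Substituting and equating the coefficients of cos(4x) and sin(4x) gives A = -6/41, B = -15/82, so w_p = -15*sin(4*x)/82 - 6*cos(4*x)/41.

w = -15*sin(4*x)/82 - 6*cos(4*x)/41 + C1*cos(5*x)*exp(x) + C2*exp(x)*sin(5*x)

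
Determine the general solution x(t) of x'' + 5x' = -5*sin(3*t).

x = C2 + 5*sin(3*t)/34 + 25*cos(3*t)/102 + C1*exp(-5*t)

Characteristic equation r² + 5r = 0 factors as (r + 5)r = 0, so r = -5, 0.
Hence x_h = C1*exp(-5*t) + C2.
Try x_p = A*cos(3*t) + B*sin(3*t). Substituting and equating the coefficients of cos(3t) and sin(3t) gives A = 25/102, B = 5/34, so x_p = 5*sin(3*t)/34 + 25*cos(3*t)/102.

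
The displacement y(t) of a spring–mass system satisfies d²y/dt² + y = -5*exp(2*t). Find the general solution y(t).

y = -exp(2*t) + C1*cos(t) + C2*sin(t)

Characteristic equation r² + 1 = 0 has discriminant (0)² - 4·(1) = -4 < 0, so r = ± i.
Hence y_h = C1*cos(t) + C2*sin(t).
Try y_p = A*exp(2*t). Substituting into the equation and dividing by exp(2*t) gives A = -1, so y_p = -exp(2*t).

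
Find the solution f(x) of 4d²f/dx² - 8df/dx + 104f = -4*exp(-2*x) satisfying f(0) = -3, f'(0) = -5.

Divide through by 4: f'' - 2f' + 26f = -exp(-2*x).
Characteristic equation r² - 2r + 26 = 0 has discriminant (-2)² - 4·(26) = -100 < 0, so r = 1 ± 5i.
Hence f_h = C1*cos(5*x)*exp(x) + C2*exp(x)*sin(5*x).
Try f_p = A*exp(-2*x). Substituting into the equation and dividing by exp(-2*x) gives A = -1/34, so f_p = -exp(-2*x)/34.
General solution: f = -exp(-2*x)/34 + C1*cos(5*x)*exp(x) + C2*exp(x)*sin(5*x).
Apply the initial conditions: f(0) = -1/34 + C1 = -3 and f'(0) = 1/17 + C1 + 5*C2 = -5. Solving gives C1 = -101/34, C2 = -71/170.

f = -exp(-2*x)/34 - 101*cos(5*x)*exp(x)/34 - 71*exp(x)*sin(5*x)/170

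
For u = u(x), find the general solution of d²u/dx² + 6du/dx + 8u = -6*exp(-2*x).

Characteristic equation r² + 6r + 8 = 0 factors as (r + 4)(r + 2) = 0, so r = -4, -2.
Hence u_h = C1*exp(-4*x) + C2*exp(-2*x).
Since exp(-2*x) solves the homogeneous equation (r = -2 is a root of multiplicity 1), multiply the trial by x. Try u_p = A*x*exp(-2*x). Substituting into the equation and dividing by exp(-2*x) gives A = -3, so u_p = -3*x*exp(-2*x).

u = C1*exp(-4*x) + C2*exp(-2*x) - 3*x*exp(-2*x)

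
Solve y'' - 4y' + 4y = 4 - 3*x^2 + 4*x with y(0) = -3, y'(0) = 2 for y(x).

y = 7/8 - 31*exp(2*x)/8 - 3*x**2/4 - x/2 + 41*x*exp(2*x)/4

Characteristic equation r² - 4r + 4 = 0 has discriminant (-4)² - 4·(4) = 0, so r = 2 is a repeated root.
Hence y_h = (C1 + C2*x)*exp(2*x).
For the particular solution try y_p = A0 + A1*x + A2*x^2. Substituting and matching coefficients of each power of x gives A0 = 7/8, A1 = -1/2, A2 = -3/4, so y_p = 7/8 - 3*x^2/4 - x/2.
General solution: y = 7/8 - 3*x^2/4 - x/2 + C1*exp(2*x) + C2*x*exp(2*x).
Apply the initial conditions: y(0) = 7/8 + C1 = -3 and y'(0) = -1/2 + C2 + 2*C1 = 2. Solving gives C1 = -31/8, C2 = 41/4.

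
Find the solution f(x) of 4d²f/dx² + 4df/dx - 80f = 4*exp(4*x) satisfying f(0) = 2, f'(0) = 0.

Divide through by 4: f'' + f' - 20f = exp(4*x).
Characteristic equation r² + r - 20 = 0 factors as (r - 4)(r + 5) = 0, so r = 4, -5.
Hence f_h = C1*exp(4*x) + C2*exp(-5*x).
Since exp(4*x) solves the homogeneous equation (r = 4 is a root of multiplicity 1), multiply the trial by x. Try f_p = A*x*exp(4*x). Substituting into the equation and dividing by exp(4*x) gives A = 1/9, so f_p = x*exp(4*x)/9.
General solution: f = C1*exp(4*x) + C2*exp(-5*x) + x*exp(4*x)/9.
Apply the initial conditions: f(0) = C1 + C2 = 2 and f'(0) = 1/9 - 5*C2 + 4*C1 = 0. Solving gives C1 = 89/81, C2 = 73/81.

f = 73*exp(-5*x)/81 + 89*exp(4*x)/81 + x*exp(4*x)/9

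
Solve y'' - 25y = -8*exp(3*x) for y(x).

y = exp(3*x)/2 + C1*exp(-5*x) + C2*exp(5*x)

Characteristic equation r² - 25 = 0 factors as (r + 5)(r - 5) = 0, so r = -5, 5.
Hence y_h = C1*exp(-5*x) + C2*exp(5*x).
Try y_p = A*exp(3*x). Substituting into the equation and dividing by exp(3*x) gives A = 1/2, so y_p = exp(3*x)/2.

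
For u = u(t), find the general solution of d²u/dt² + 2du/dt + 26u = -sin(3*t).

u = -17*sin(3*t)/325 + 6*cos(3*t)/325 + C1*cos(5*t)*exp(-t) + C2*exp(-t)*sin(5*t)

Characteristic equation r² + 2r + 26 = 0 has discriminant (2)² - 4·(26) = -100 < 0, so r = -1 ± 5i.
Hence u_h = C1*cos(5*t)*exp(-t) + C2*exp(-t)*sin(5*t).
Try u_p = A*cos(3*t) + B*sin(3*t). Substituting and equating the coefficients of cos(3t) and sin(3t) gives A = 6/325, B = -17/325, so u_p = -17*sin(3*t)/325 + 6*cos(3*t)/325.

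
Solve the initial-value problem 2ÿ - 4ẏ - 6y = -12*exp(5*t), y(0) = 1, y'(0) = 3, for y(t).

Divide through by 2: y'' - 2y' - 3y = -6*exp(5*t).
Characteristic equation r² - 2r - 3 = 0 factors as (r + 1)(r - 3) = 0, so r = -1, 3.
Hence y_h = C1*exp(-t) + C2*exp(3*t).
Try y_p = A*exp(5*t). Substituting into the equation and dividing by exp(5*t) gives A = -1/2, so y_p = -exp(5*t)/2.
General solution: y = -exp(5*t)/2 + C1*exp(-t) + C2*exp(3*t).
Apply the initial conditions: y(0) = -1/2 + C1 + C2 = 1 and y'(0) = -5/2 - C1 + 3*C2 = 3. Solving gives C1 = -1/4, C2 = 7/4.

y = -exp(5*t)/2 - exp(-t)/4 + 7*exp(3*t)/4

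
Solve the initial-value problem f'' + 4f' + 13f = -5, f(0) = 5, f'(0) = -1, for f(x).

Characteristic equation r² + 4r + 13 = 0 has discriminant (4)² - 4·(13) = -36 < 0, so r = -2 ± 3i.
Hence f_h = C1*cos(3*x)*exp(-2*x) + C2*exp(-2*x)*sin(3*x).
For the particular solution try f_p = A0. Substituting and matching coefficients of each power of x gives A0 = -5/13, so f_p = -5/13.
General solution: f = -5/13 + C1*cos(3*x)*exp(-2*x) + C2*exp(-2*x)*sin(3*x).
Apply the initial conditions: f(0) = -5/13 + C1 = 5 and f'(0) = -2*C1 + 3*C2 = -1. Solving gives C1 = 70/13, C2 = 127/39.

f = -5/13 + 70*cos(3*x)*exp(-2*x)/13 + 127*exp(-2*x)*sin(3*x)/39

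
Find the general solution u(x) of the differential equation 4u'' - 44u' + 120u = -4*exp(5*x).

u = C1*exp(6*x) + C2*exp(5*x) + x*exp(5*x)

Divide through by 4: u'' - 11u' + 30u = -exp(5*x).
Characteristic equation r² - 11r + 30 = 0 factors as (r - 6)(r - 5) = 0, so r = 6, 5.
Hence u_h = C1*exp(6*x) + C2*exp(5*x).
Since exp(5*x) solves the homogeneous equation (r = 5 is a root of multiplicity 1), multiply the trial by x. Try u_p = A*x*exp(5*x). Substituting into the equation and dividing by exp(5*x) gives A = 1, so u_p = x*exp(5*x).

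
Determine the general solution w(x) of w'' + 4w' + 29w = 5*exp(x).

w = 5*exp(x)/34 + C1*cos(5*x)*exp(-2*x) + C2*exp(-2*x)*sin(5*x)

Characteristic equation r² + 4r + 29 = 0 has discriminant (4)² - 4·(29) = -100 < 0, so r = -2 ± 5i.
Hence w_h = C1*cos(5*x)*exp(-2*x) + C2*exp(-2*x)*sin(5*x).
Try w_p = A*exp(x). Substituting into the equation and dividing by exp(x) gives A = 5/34, so w_p = 5*exp(x)/34.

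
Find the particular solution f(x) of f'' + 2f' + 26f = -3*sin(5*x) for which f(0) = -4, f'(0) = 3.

Characteristic equation r² + 2r + 26 = 0 has discriminant (2)² - 4·(26) = -100 < 0, so r = -1 ± 5i.
Hence f_h = C1*cos(5*x)*exp(-x) + C2*exp(-x)*sin(5*x).
Try f_p = A*cos(5*x) + B*sin(5*x). Substituting and equating the coefficients of cos(5x) and sin(5x) gives A = 30/101, B = -3/101, so f_p = -3*sin(5*x)/101 + 30*cos(5*x)/101.
General solution: f = -3*sin(5*x)/101 + 30*cos(5*x)/101 + C1*cos(5*x)*exp(-x) + C2*exp(-x)*sin(5*x).
Apply the initial conditions: f(0) = 30/101 + C1 = -4 and f'(0) = -15/101 - C1 + 5*C2 = 3. Solving gives C1 = -434/101, C2 = -116/505.

f = -3*sin(5*x)/101 + 30*cos(5*x)/101 - 434*cos(5*x)*exp(-x)/101 - 116*exp(-x)*sin(5*x)/505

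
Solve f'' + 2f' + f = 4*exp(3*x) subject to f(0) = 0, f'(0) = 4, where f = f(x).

f = -exp(-x)/4 + exp(3*x)/4 + 3*x*exp(-x)

Characteristic equation r² + 2r + 1 = 0 has discriminant (2)² - 4·(1) = 0, so r = -1 is a repeated root.
Hence f_h = (C1 + C2*x)*exp(-x).
Try f_p = A*exp(3*x). Substituting into the equation and dividing by exp(3*x) gives A = 1/4, so f_p = exp(3*x)/4.
General solution: f = exp(3*x)/4 + C1*exp(-x) + C2*x*exp(-x).
Apply the initial conditions: f(0) = 1/4 + C1 = 0 and f'(0) = 3/4 + C2 - C1 = 4. Solving gives C1 = -1/4, C2 = 3.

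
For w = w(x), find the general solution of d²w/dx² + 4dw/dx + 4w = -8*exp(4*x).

w = -2*exp(4*x)/9 + C1*exp(-2*x) + C2*x*exp(-2*x)

Characteristic equation r² + 4r + 4 = 0 has discriminant (4)² - 4·(4) = 0, so r = -2 is a repeated root.
Hence w_h = (C1 + C2*x)*exp(-2*x).
Try w_p = A*exp(4*x). Substituting into the equation and dividing by exp(4*x) gives A = -2/9, so w_p = -2*exp(4*x)/9.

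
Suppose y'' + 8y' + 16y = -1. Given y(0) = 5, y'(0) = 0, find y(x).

y = -1/16 + 81*exp(-4*x)/16 + 81*x*exp(-4*x)/4

Characteristic equation r² + 8r + 16 = 0 has discriminant (8)² - 4·(16) = 0, so r = -4 is a repeated root.
Hence y_h = (C1 + C2*x)*exp(-4*x).
For the particular solution try y_p = A0. Substituting and matching coefficients of each power of x gives A0 = -1/16, so y_p = -1/16.
General solution: y = -1/16 + C1*exp(-4*x) + C2*x*exp(-4*x).
Apply the initial conditions: y(0) = -1/16 + C1 = 5 and y'(0) = C2 - 4*C1 = 0. Solving gives C1 = 81/16, C2 = 81/4.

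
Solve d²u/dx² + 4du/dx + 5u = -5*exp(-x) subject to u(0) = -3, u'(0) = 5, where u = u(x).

Characteristic equation r² + 4r + 5 = 0 has discriminant (4)² - 4·(5) = -4 < 0, so r = -2 ± i.
Hence u_h = C1*cos(x)*exp(-2*x) + C2*exp(-2*x)*sin(x).
Try u_p = A*exp(-x). Substituting into the equation and dividing by exp(-x) gives A = -5/2, so u_p = -5*exp(-x)/2.
General solution: u = -5*exp(-x)/2 + C1*cos(x)*exp(-2*x) + C2*exp(-2*x)*sin(x).
Apply the initial conditions: u(0) = -5/2 + C1 = -3 and u'(0) = 5/2 + C2 - 2*C1 = 5. Solving gives C1 = -1/2, C2 = 3/2.

u = -5*exp(-x)/2 - cos(x)*exp(-2*x)/2 + 3*exp(-2*x)*sin(x)/2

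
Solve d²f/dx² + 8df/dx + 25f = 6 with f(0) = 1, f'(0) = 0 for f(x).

f = 6/25 + 19*cos(3*x)*exp(-4*x)/25 + 76*exp(-4*x)*sin(3*x)/75

Characteristic equation r² + 8r + 25 = 0 has discriminant (8)² - 4·(25) = -36 < 0, so r = -4 ± 3i.
Hence f_h = C1*cos(3*x)*exp(-4*x) + C2*exp(-4*x)*sin(3*x).
For the particular solution try f_p = A0. Substituting and matching coefficients of each power of x gives A0 = 6/25, so f_p = 6/25.
General solution: f = 6/25 + C1*cos(3*x)*exp(-4*x) + C2*exp(-4*x)*sin(3*x).
Apply the initial conditions: f(0) = 6/25 + C1 = 1 and f'(0) = -4*C1 + 3*C2 = 0. Solving gives C1 = 19/25, C2 = 76/75.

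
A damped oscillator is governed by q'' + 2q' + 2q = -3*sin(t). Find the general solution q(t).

q = -3*sin(t)/5 + 6*cos(t)/5 + C1*cos(t)*exp(-t) + C2*exp(-t)*sin(t)

Characteristic equation r² + 2r + 2 = 0 has discriminant (2)² - 4·(2) = -4 < 0, so r = -1 ± i.
Hence q_h = C1*cos(t)*exp(-t) + C2*exp(-t)*sin(t).
Try q_p = A*cos(t) + B*sin(t). Substituting and equating the coefficients of cos(t) and sin(t) gives A = 6/5, B = -3/5, so q_p = -3*sin(t)/5 + 6*cos(t)/5.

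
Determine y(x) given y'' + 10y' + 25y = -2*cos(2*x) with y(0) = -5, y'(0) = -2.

Characteristic equation r² + 10r + 25 = 0 has discriminant (10)² - 4·(25) = 0, so r = -5 is a repeated root.
Hence y_h = (C1 + C2*x)*exp(-5*x).
Try y_p = A*cos(2*x) + B*sin(2*x). Substituting and equating the coefficients of cos(2x) and sin(2x) gives A = -42/841, B = -40/841, so y_p = -42*cos(2*x)/841 - 40*sin(2*x)/841.
General solution: y = -42*cos(2*x)/841 - 40*sin(2*x)/841 + C1*exp(-5*x) + C2*x*exp(-5*x).
Apply the initial conditions: y(0) = -42/841 + C1 = -5 and y'(0) = -80/841 + C2 - 5*C1 = -2. Solving gives C1 = -4163/841, C2 = -773/29.

y = -4163*exp(-5*x)/841 - 42*cos(2*x)/841 - 40*sin(2*x)/841 - 773*x*exp(-5*x)/29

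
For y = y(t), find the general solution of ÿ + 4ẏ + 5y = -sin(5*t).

Characteristic equation r² + 4r + 5 = 0 has discriminant (4)² - 4·(5) = -4 < 0, so r = -2 ± i.
Hence y_h = C1*cos(t)*exp(-2*t) + C2*exp(-2*t)*sin(t).
Try y_p = A*cos(5*t) + B*sin(5*t). Substituting and equating the coefficients of cos(5t) and sin(5t) gives A = 1/40, B = 1/40, so y_p = cos(5*t)/40 + sin(5*t)/40.

y = cos(5*t)/40 + sin(5*t)/40 + C1*cos(t)*exp(-2*t) + C2*exp(-2*t)*sin(t)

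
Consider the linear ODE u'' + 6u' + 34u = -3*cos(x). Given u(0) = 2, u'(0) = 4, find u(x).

u = -11*cos(x)/125 - 2*sin(x)/125 + 257*exp(-3*x)*sin(5*x)/125 + 261*cos(5*x)*exp(-3*x)/125

Characteristic equation r² + 6r + 34 = 0 has discriminant (6)² - 4·(34) = -100 < 0, so r = -3 ± 5i.
Hence u_h = C1*cos(5*x)*exp(-3*x) + C2*exp(-3*x)*sin(5*x).
Try u_p = A*cos(x) + B*sin(x). Substituting and equating the coefficients of cos(x) and sin(x) gives A = -11/125, B = -2/125, so u_p = -11*cos(x)/125 - 2*sin(x)/125.
General solution: u = -11*cos(x)/125 - 2*sin(x)/125 + C1*cos(5*x)*exp(-3*x) + C2*exp(-3*x)*sin(5*x).
Apply the initial conditions: u(0) = -11/125 + C1 = 2 and u'(0) = -2/125 - 3*C1 + 5*C2 = 4. Solving gives C1 = 261/125, C2 = 257/125.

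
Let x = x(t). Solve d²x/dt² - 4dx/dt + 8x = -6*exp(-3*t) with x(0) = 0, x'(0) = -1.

Characteristic equation r² - 4r + 8 = 0 has discriminant (-4)² - 4·(8) = -16 < 0, so r = 2 ± 2i.
Hence x_h = C1*cos(2*t)*exp(2*t) + C2*exp(2*t)*sin(2*t).
Try x_p = A*exp(-3*t). Substituting into the equation and dividing by exp(-3*t) gives A = -6/29, so x_p = -6*exp(-3*t)/29.
General solution: x = -6*exp(-3*t)/29 + C1*cos(2*t)*exp(2*t) + C2*exp(2*t)*sin(2*t).
Apply the initial conditions: x(0) = -6/29 + C1 = 0 and x'(0) = 18/29 + 2*C1 + 2*C2 = -1. Solving gives C1 = 6/29, C2 = -59/58.

x = -6*exp(-3*t)/29 - 59*exp(2*t)*sin(2*t)/58 + 6*cos(2*t)*exp(2*t)/29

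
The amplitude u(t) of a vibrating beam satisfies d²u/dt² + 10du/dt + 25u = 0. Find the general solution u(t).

u = C1*exp(-5*t) + C2*t*exp(-5*t)

Characteristic equation r² + 10r + 25 = 0 has discriminant (10)² - 4·(25) = 0, so r = -5 is a repeated root.
Hence u_h = (C1 + C2*t)*exp(-5*t).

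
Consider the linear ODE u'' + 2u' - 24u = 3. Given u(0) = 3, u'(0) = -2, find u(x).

u = -1/8 + 29*exp(-6*x)/20 + 67*exp(4*x)/40

Characteristic equation r² + 2r - 24 = 0 factors as (r + 6)(r - 4) = 0, so r = -6, 4.
Hence u_h = C1*exp(-6*x) + C2*exp(4*x).
For the particular solution try u_p = A0. Substituting and matching coefficients of each power of x gives A0 = -1/8, so u_p = -1/8.
General solution: u = -1/8 + C1*exp(-6*x) + C2*exp(4*x).
Apply the initial conditions: u(0) = -1/8 + C1 + C2 = 3 and u'(0) = -6*C1 + 4*C2 = -2. Solving gives C1 = 29/20, C2 = 67/40.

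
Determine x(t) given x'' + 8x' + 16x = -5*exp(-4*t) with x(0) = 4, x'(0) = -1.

x = 4*exp(-4*t) + 15*t*exp(-4*t) - 5*t**2*exp(-4*t)/2

Characteristic equation r² + 8r + 16 = 0 has discriminant (8)² - 4·(16) = 0, so r = -4 is a repeated root.
Hence x_h = (C1 + C2*t)*exp(-4*t).
Since exp(-4*t) solves the homogeneous equation (r = -4 is a root of multiplicity 2), multiply the trial by t^2. Try x_p = A*t^2*exp(-4*t). Substituting into the equation and dividing by exp(-4*t) gives A = -5/2, so x_p = -5*t^2*exp(-4*t)/2.
General solution: x = C1*exp(-4*t) - 5*t^2*exp(-4*t)/2 + C2*t*exp(-4*t).
Apply the initial conditions: x(0) = C1 = 4 and x'(0) = C2 - 4*C1 = -1. Solving gives C1 = 4, C2 = 15.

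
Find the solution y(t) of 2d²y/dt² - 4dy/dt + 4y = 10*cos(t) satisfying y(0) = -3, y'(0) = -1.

y = -2*sin(t) - 4*cos(t)*exp(t) + 5*exp(t)*sin(t) + cos(t)

Divide through by 2: y'' - 2y' + 2y = 5*cos(t).
Characteristic equation r² - 2r + 2 = 0 has discriminant (-2)² - 4·(2) = -4 < 0, so r = 1 ± i.
Hence y_h = C1*cos(t)*exp(t) + C2*exp(t)*sin(t).
Try y_p = A*cos(t) + B*sin(t). Substituting and equating the coefficients of cos(t) and sin(t) gives A = 1, B = -2, so y_p = -2*sin(t) + cos(t).
General solution: y = -2*sin(t) + C1*cos(t)*exp(t) + C2*exp(t)*sin(t) + cos(t).
Apply the initial conditions: y(0) = 1 + C1 = -3 and y'(0) = -2 + C1 + C2 = -1. Solving gives C1 = -4, C2 = 5.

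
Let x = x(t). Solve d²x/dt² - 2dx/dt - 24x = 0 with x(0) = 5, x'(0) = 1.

x = 21*exp(6*t)/10 + 29*exp(-4*t)/10

Characteristic equation r² - 2r - 24 = 0 factors as (r + 4)(r - 6) = 0, so r = -4, 6.
Hence x_h = C1*exp(-4*t) + C2*exp(6*t).
Apply the initial conditions: x(0) = C1 + C2 = 5 and x'(0) = -4*C1 + 6*C2 = 1. Solving gives C1 = 29/10, C2 = 21/10.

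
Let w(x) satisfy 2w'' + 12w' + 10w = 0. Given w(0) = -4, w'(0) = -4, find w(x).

w = -6*exp(-x) + 2*exp(-5*x)

Divide through by 2: w'' + 6w' + 5w = 0.
Characteristic equation r² + 6r + 5 = 0 factors as (r + 5)(r + 1) = 0, so r = -5, -1.
Hence w_h = C1*exp(-5*x) + C2*exp(-x).
Apply the initial conditions: w(0) = C1 + C2 = -4 and w'(0) = -C2 - 5*C1 = -4. Solving gives C1 = 2, C2 = -6.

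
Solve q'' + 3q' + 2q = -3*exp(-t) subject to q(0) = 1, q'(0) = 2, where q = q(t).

q = -6*exp(-2*t) + 7*exp(-t) - 3*t*exp(-t)

Characteristic equation r² + 3r + 2 = 0 factors as (r + 2)(r + 1) = 0, so r = -2, -1.
Hence q_h = C1*exp(-2*t) + C2*exp(-t).
Since exp(-t) solves the homogeneous equation (r = -1 is a root of multiplicity 1), multiply the trial by t. Try q_p = A*t*exp(-t). Substituting into the equation and dividing by exp(-t) gives A = -3, so q_p = -3*t*exp(-t).
General solution: q = C1*exp(-2*t) + C2*exp(-t) - 3*t*exp(-t).
Apply the initial conditions: q(0) = C1 + C2 = 1 and q'(0) = -3 - C2 - 2*C1 = 2. Solving gives C1 = -6, C2 = 7.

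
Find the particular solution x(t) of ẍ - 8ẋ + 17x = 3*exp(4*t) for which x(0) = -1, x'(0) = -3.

x = 3*exp(4*t) + exp(4*t)*sin(t) - 4*cos(t)*exp(4*t)

Characteristic equation r² - 8r + 17 = 0 has discriminant (-8)² - 4·(17) = -4 < 0, so r = 4 ± i.
Hence x_h = C1*cos(t)*exp(4*t) + C2*exp(4*t)*sin(t).
Try x_p = A*exp(4*t). Substituting into the equation and dividing by exp(4*t) gives A = 3, so x_p = 3*exp(4*t).
General solution: x = 3*exp(4*t) + C1*cos(t)*exp(4*t) + C2*exp(4*t)*sin(t).
Apply the initial conditions: x(0) = 3 + C1 = -1 and x'(0) = 12 + C2 + 4*C1 = -3. Solving gives C1 = -4, C2 = 1.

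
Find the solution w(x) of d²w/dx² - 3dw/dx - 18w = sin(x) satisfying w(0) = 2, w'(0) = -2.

Characteristic equation r² - 3r - 18 = 0 factors as (r - 6)(r + 3) = 0, so r = 6, -3.
Hence w_h = C1*exp(6*x) + C2*exp(-3*x).
Try w_p = A*cos(x) + B*sin(x). Substituting and equating the coefficients of cos(x) and sin(x) gives A = 3/370, B = -19/370, so w_p = -19*sin(x)/370 + 3*cos(x)/370.
General solution: w = -19*sin(x)/370 + 3*cos(x)/370 + C1*exp(6*x) + C2*exp(-3*x).
Apply the initial conditions: w(0) = 3/370 + C1 + C2 = 2 and w'(0) = -19/370 - 3*C2 + 6*C1 = -2. Solving gives C1 = 149/333, C2 = 139/90.

w = -19*sin(x)/370 + 3*cos(x)/370 + 139*exp(-3*x)/90 + 149*exp(6*x)/333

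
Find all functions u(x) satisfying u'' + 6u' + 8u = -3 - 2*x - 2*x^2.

u = -13/32 - x**2/4 + x/8 + C1*exp(-4*x) + C2*exp(-2*x)

Characteristic equation r² + 6r + 8 = 0 factors as (r + 4)(r + 2) = 0, so r = -4, -2.
Hence u_h = C1*exp(-4*x) + C2*exp(-2*x).
For the particular solution try u_p = A0 + A1*x + A2*x^2. Substituting and matching coefficients of each power of x gives A0 = -13/32, A1 = 1/8, A2 = -1/4, so u_p = -13/32 - x^2/4 + x/8.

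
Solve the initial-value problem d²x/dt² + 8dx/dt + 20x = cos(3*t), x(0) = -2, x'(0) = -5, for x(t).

Characteristic equation r² + 8r + 20 = 0 has discriminant (8)² - 4·(20) = -16 < 0, so r = -4 ± 2i.
Hence x_h = C1*cos(2*t)*exp(-4*t) + C2*exp(-4*t)*sin(2*t).
Try x_p = A*cos(3*t) + B*sin(3*t). Substituting and equating the coefficients of cos(3t) and sin(3t) gives A = 11/697, B = 24/697, so x_p = 11*cos(3*t)/697 + 24*sin(3*t)/697.
General solution: x = 11*cos(3*t)/697 + 24*sin(3*t)/697 + C1*cos(2*t)*exp(-4*t) + C2*exp(-4*t)*sin(2*t).
Apply the initial conditions: x(0) = 11/697 + C1 = -2 and x'(0) = 72/697 - 4*C1 + 2*C2 = -5. Solving gives C1 = -1405/697, C2 = -9177/1394.

x = 11*cos(3*t)/697 + 24*sin(3*t)/697 - 9177*exp(-4*t)*sin(2*t)/1394 - 1405*cos(2*t)*exp(-4*t)/697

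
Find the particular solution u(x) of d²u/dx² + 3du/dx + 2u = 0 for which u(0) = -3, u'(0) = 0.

u = -6*exp(-x) + 3*exp(-2*x)

Characteristic equation r² + 3r + 2 = 0 factors as (r + 2)(r + 1) = 0, so r = -2, -1.
Hence u_h = C1*exp(-2*x) + C2*exp(-x).
Apply the initial conditions: u(0) = C1 + C2 = -3 and u'(0) = -C2 - 2*C1 = 0. Solving gives C1 = 3, C2 = -6.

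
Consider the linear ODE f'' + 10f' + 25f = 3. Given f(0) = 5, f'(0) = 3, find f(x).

f = 3/25 + 122*exp(-5*x)/25 + 137*x*exp(-5*x)/5

Characteristic equation r² + 10r + 25 = 0 has discriminant (10)² - 4·(25) = 0, so r = -5 is a repeated root.
Hence f_h = (C1 + C2*x)*exp(-5*x).
For the particular solution try f_p = A0. Substituting and matching coefficients of each power of x gives A0 = 3/25, so f_p = 3/25.
General solution: f = 3/25 + C1*exp(-5*x) + C2*x*exp(-5*x).
Apply the initial conditions: f(0) = 3/25 + C1 = 5 and f'(0) = C2 - 5*C1 = 3. Solving gives C1 = 122/25, C2 = 137/5.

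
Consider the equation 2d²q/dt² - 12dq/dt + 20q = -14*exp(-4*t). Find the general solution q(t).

Divide through by 2: q'' - 6q' + 10q = -7*exp(-4*t).
Characteristic equation r² - 6r + 10 = 0 has discriminant (-6)² - 4·(10) = -4 < 0, so r = 3 ± i.
Hence q_h = C1*cos(t)*exp(3*t) + C2*exp(3*t)*sin(t).
Try q_p = A*exp(-4*t). Substituting into the equation and dividing by exp(-4*t) gives A = -7/50, so q_p = -7*exp(-4*t)/50.

q = -7*exp(-4*t)/50 + C1*cos(t)*exp(3*t) + C2*exp(3*t)*sin(t)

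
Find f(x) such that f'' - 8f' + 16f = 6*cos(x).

Characteristic equation r² - 8r + 16 = 0 has discriminant (-8)² - 4·(16) = 0, so r = 4 is a repeated root.
Hence f_h = (C1 + C2*x)*exp(4*x).
Try f_p = A*cos(x) + B*sin(x). Substituting and equating the coefficients of cos(x) and sin(x) gives A = 90/289, B = -48/289, so f_p = -48*sin(x)/289 + 90*cos(x)/289.

f = -48*sin(x)/289 + 90*cos(x)/289 + C1*exp(4*x) + C2*x*exp(4*x)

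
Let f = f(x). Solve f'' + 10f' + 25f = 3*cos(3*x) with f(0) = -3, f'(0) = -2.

f = -879*exp(-5*x)/289 + 12*cos(3*x)/289 + 45*sin(3*x)/578 - 593*x*exp(-5*x)/34

Characteristic equation r² + 10r + 25 = 0 has discriminant (10)² - 4·(25) = 0, so r = -5 is a repeated root.
Hence f_h = (C1 + C2*x)*exp(-5*x).
Try f_p = A*cos(3*x) + B*sin(3*x). Substituting and equating the coefficients of cos(3x) and sin(3x) gives A = 12/289, B = 45/578, so f_p = 12*cos(3*x)/289 + 45*sin(3*x)/578.
General solution: f = 12*cos(3*x)/289 + 45*sin(3*x)/578 + C1*exp(-5*x) + C2*x*exp(-5*x).
Apply the initial conditions: f(0) = 12/289 + C1 = -3 and f'(0) = 135/578 + C2 - 5*C1 = -2. Solving gives C1 = -879/289, C2 = -593/34.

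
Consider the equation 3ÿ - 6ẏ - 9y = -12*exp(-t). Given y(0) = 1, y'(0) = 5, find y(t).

Divide through by 3: y'' - 2y' - 3y = -4*exp(-t).
Characteristic equation r² - 2r - 3 = 0 factors as (r - 3)(r + 1) = 0, so r = 3, -1.
Hence y_h = C1*exp(3*t) + C2*exp(-t).
Since exp(-t) solves the homogeneous equation (r = -1 is a root of multiplicity 1), multiply the trial by t. Try y_p = A*t*exp(-t). Substituting into the equation and dividing by exp(-t) gives A = 1, so y_p = t*exp(-t).
General solution: y = C1*exp(3*t) + C2*exp(-t) + t*exp(-t).
Apply the initial conditions: y(0) = C1 + C2 = 1 and y'(0) = 1 - C2 + 3*C1 = 5. Solving gives C1 = 5/4, C2 = -1/4.

y = -exp(-t)/4 + 5*exp(3*t)/4 + t*exp(-t)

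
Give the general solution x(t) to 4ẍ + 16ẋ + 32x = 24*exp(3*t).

x = 6*exp(3*t)/29 + C1*cos(2*t)*exp(-2*t) + C2*exp(-2*t)*sin(2*t)

Divide through by 4: x'' + 4x' + 8x = 6*exp(3*t).
Characteristic equation r² + 4r + 8 = 0 has discriminant (4)² - 4·(8) = -16 < 0, so r = -2 ± 2i.
Hence x_h = C1*cos(2*t)*exp(-2*t) + C2*exp(-2*t)*sin(2*t).
Try x_p = A*exp(3*t). Substituting into the equation and dividing by exp(3*t) gives A = 6/29, so x_p = 6*exp(3*t)/29.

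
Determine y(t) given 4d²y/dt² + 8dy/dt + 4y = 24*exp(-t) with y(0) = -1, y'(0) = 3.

Divide through by 4: y'' + 2y' + y = 6*exp(-t).
Characteristic equation r² + 2r + 1 = 0 has discriminant (2)² - 4·(1) = 0, so r = -1 is a repeated root.
Hence y_h = (C1 + C2*t)*exp(-t).
Since exp(-t) solves the homogeneous equation (r = -1 is a root of multiplicity 2), multiply the trial by t^2. Try y_p = A*t^2*exp(-t). Substituting into the equation and dividing by exp(-t) gives A = 3, so y_p = 3*t^2*exp(-t).
General solution: y = C1*exp(-t) + 3*t^2*exp(-t) + C2*t*exp(-t).
Apply the initial conditions: y(0) = C1 = -1 and y'(0) = C2 - C1 = 3. Solving gives C1 = -1, C2 = 2.

y = -exp(-t) + 2*t*exp(-t) + 3*t**2*exp(-t)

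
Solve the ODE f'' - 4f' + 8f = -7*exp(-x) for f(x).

f = -7*exp(-x)/13 + C1*cos(2*x)*exp(2*x) + C2*exp(2*x)*sin(2*x)

Characteristic equation r² - 4r + 8 = 0 has discriminant (-4)² - 4·(8) = -16 < 0, so r = 2 ± 2i.
Hence f_h = C1*cos(2*x)*exp(2*x) + C2*exp(2*x)*sin(2*x).
Try f_p = A*exp(-x). Substituting into the equation and dividing by exp(-x) gives A = -7/13, so f_p = -7*exp(-x)/13.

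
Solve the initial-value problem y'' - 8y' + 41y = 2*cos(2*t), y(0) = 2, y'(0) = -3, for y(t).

y = -32*sin(2*t)/1625 + 74*cos(2*t)/1625 - 3503*exp(4*t)*sin(5*t)/1625 + 3176*cos(5*t)*exp(4*t)/1625

Characteristic equation r² - 8r + 41 = 0 has discriminant (-8)² - 4·(41) = -100 < 0, so r = 4 ± 5i.
Hence y_h = C1*cos(5*t)*exp(4*t) + C2*exp(4*t)*sin(5*t).
Try y_p = A*cos(2*t) + B*sin(2*t). Substituting and equating the coefficients of cos(2t) and sin(2t) gives A = 74/1625, B = -32/1625, so y_p = -32*sin(2*t)/1625 + 74*cos(2*t)/1625.
General solution: y = -32*sin(2*t)/1625 + 74*cos(2*t)/1625 + C1*cos(5*t)*exp(4*t) + C2*exp(4*t)*sin(5*t).
Apply the initial conditions: y(0) = 74/1625 + C1 = 2 and y'(0) = -64/1625 + 4*C1 + 5*C2 = -3. Solving gives C1 = 3176/1625, C2 = -3503/1625.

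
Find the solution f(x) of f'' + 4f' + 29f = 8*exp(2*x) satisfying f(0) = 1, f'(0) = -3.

f = 8*exp(2*x)/41 - 73*exp(-2*x)*sin(5*x)/205 + 33*cos(5*x)*exp(-2*x)/41

Characteristic equation r² + 4r + 29 = 0 has discriminant (4)² - 4·(29) = -100 < 0, so r = -2 ± 5i.
Hence f_h = C1*cos(5*x)*exp(-2*x) + C2*exp(-2*x)*sin(5*x).
Try f_p = A*exp(2*x). Substituting into the equation and dividing by exp(2*x) gives A = 8/41, so f_p = 8*exp(2*x)/41.
General solution: f = 8*exp(2*x)/41 + C1*cos(5*x)*exp(-2*x) + C2*exp(-2*x)*sin(5*x).
Apply the initial conditions: f(0) = 8/41 + C1 = 1 and f'(0) = 16/41 - 2*C1 + 5*C2 = -3. Solving gives C1 = 33/41, C2 = -73/205.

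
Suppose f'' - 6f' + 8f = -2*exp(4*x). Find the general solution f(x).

f = C1*exp(4*x) + C2*exp(2*x) - x*exp(4*x)

Characteristic equation r² - 6r + 8 = 0 factors as (r - 4)(r - 2) = 0, so r = 4, 2.
Hence f_h = C1*exp(4*x) + C2*exp(2*x).
Since exp(4*x) solves the homogeneous equation (r = 4 is a root of multiplicity 1), multiply the trial by x. Try f_p = A*x*exp(4*x). Substituting into the equation and dividing by exp(4*x) gives A = -1, so f_p = -x*exp(4*x).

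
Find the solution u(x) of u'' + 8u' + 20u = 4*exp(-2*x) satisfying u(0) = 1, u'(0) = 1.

Characteristic equation r² + 8r + 20 = 0 has discriminant (8)² - 4·(20) = -16 < 0, so r = -4 ± 2i.
Hence u_h = C1*cos(2*x)*exp(-4*x) + C2*exp(-4*x)*sin(2*x).
Try u_p = A*exp(-2*x). Substituting into the equation and dividing by exp(-2*x) gives A = 1/2, so u_p = exp(-2*x)/2.
General solution: u = exp(-2*x)/2 + C1*cos(2*x)*exp(-4*x) + C2*exp(-4*x)*sin(2*x).
Apply the initial conditions: u(0) = 1/2 + C1 = 1 and u'(0) = -1 - 4*C1 + 2*C2 = 1. Solving gives C1 = 1/2, C2 = 2.

u = exp(-2*x)/2 + cos(2*x)*exp(-4*x)/2 + 2*exp(-4*x)*sin(2*x)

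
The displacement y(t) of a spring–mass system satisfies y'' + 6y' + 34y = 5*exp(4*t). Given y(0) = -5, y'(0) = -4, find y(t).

Characteristic equation r² + 6r + 34 = 0 has discriminant (6)² - 4·(34) = -100 < 0, so r = -3 ± 5i.
Hence y_h = C1*cos(5*t)*exp(-3*t) + C2*exp(-3*t)*sin(5*t).
Try y_p = A*exp(4*t). Substituting into the equation and dividing by exp(4*t) gives A = 5/74, so y_p = 5*exp(4*t)/74.
General solution: y = 5*exp(4*t)/74 + C1*cos(5*t)*exp(-3*t) + C2*exp(-3*t)*sin(5*t).
Apply the initial conditions: y(0) = 5/74 + C1 = -5 and y'(0) = 10/37 - 3*C1 + 5*C2 = -4. Solving gives C1 = -375/74, C2 = -1441/370.

y = 5*exp(4*t)/74 - 1441*exp(-3*t)*sin(5*t)/370 - 375*cos(5*t)*exp(-3*t)/74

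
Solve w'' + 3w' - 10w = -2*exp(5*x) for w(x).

Characteristic equation r² + 3r - 10 = 0 factors as (r - 2)(r + 5) = 0, so r = 2, -5.
Hence w_h = C1*exp(2*x) + C2*exp(-5*x).
Try w_p = A*exp(5*x). Substituting into the equation and dividing by exp(5*x) gives A = -1/15, so w_p = -exp(5*x)/15.

w = -exp(5*x)/15 + C1*exp(2*x) + C2*exp(-5*x)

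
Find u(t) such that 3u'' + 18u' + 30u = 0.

Divide through by 3: u'' + 6u' + 10u = 0.
Characteristic equation r² + 6r + 10 = 0 has discriminant (6)² - 4·(10) = -4 < 0, so r = -3 ± i.
Hence u_h = C1*cos(t)*exp(-3*t) + C2*exp(-3*t)*sin(t).

u = C1*cos(t)*exp(-3*t) + C2*exp(-3*t)*sin(t)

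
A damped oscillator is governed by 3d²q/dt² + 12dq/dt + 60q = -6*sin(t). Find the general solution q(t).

Divide through by 3: q'' + 4q' + 20q = -2*sin(t).
Characteristic equation r² + 4r + 20 = 0 has discriminant (4)² - 4·(20) = -64 < 0, so r = -2 ± 4i.
Hence q_h = C1*cos(4*t)*exp(-2*t) + C2*exp(-2*t)*sin(4*t).
Try q_p = A*cos(t) + B*sin(t). Substituting and equating the coefficients of cos(t) and sin(t) gives A = 8/377, B = -38/377, so q_p = -38*sin(t)/377 + 8*cos(t)/377.

q = -38*sin(t)/377 + 8*cos(t)/377 + C1*cos(4*t)*exp(-2*t) + C2*exp(-2*t)*sin(4*t)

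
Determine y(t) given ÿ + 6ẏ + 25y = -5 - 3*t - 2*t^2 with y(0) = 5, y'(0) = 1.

Characteristic equation r² + 6r + 25 = 0 has discriminant (6)² - 4·(25) = -64 < 0, so r = -3 ± 4i.
Hence y_h = C1*cos(4*t)*exp(-3*t) + C2*exp(-3*t)*sin(4*t).
For the particular solution try y_p = A0 + A1*t + A2*t^2. Substituting and matching coefficients of each power of t gives A0 = -2719/15625, A1 = -51/625, A2 = -2/25, so y_p = -2719/15625 - 51*t/625 - 2*t^2/25.
General solution: y = -2719/15625 - 51*t/625 - 2*t^2/25 + C1*cos(4*t)*exp(-3*t) + C2*exp(-3*t)*sin(4*t).
Apply the initial conditions: y(0) = -2719/15625 + C1 = 5 and y'(0) = -51/625 - 3*C1 + 4*C2 = 1. Solving gives C1 = 80844/15625, C2 = 64858/15625.

y = -2719/15625 - 51*t/625 - 2*t**2/25 + 64858*exp(-3*t)*sin(4*t)/15625 + 80844*cos(4*t)*exp(-3*t)/15625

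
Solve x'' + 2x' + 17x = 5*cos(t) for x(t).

Characteristic equation r² + 2r + 17 = 0 has discriminant (2)² - 4·(17) = -64 < 0, so r = -1 ± 4i.
Hence x_h = C1*cos(4*t)*exp(-t) + C2*exp(-t)*sin(4*t).
Try x_p = A*cos(t) + B*sin(t). Substituting and equating the coefficients of cos(t) and sin(t) gives A = 4/13, B = 1/26, so x_p = sin(t)/26 + 4*cos(t)/13.

x = sin(t)/26 + 4*cos(t)/13 + C1*cos(4*t)*exp(-t) + C2*exp(-t)*sin(4*t)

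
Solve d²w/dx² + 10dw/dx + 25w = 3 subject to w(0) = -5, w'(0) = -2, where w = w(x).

Characteristic equation r² + 10r + 25 = 0 has discriminant (10)² - 4·(25) = 0, so r = -5 is a repeated root.
Hence w_h = (C1 + C2*x)*exp(-5*x).
For the particular solution try w_p = A0. Substituting and matching coefficients of each power of x gives A0 = 3/25, so w_p = 3/25.
General solution: w = 3/25 + C1*exp(-5*x) + C2*x*exp(-5*x).
Apply the initial conditions: w(0) = 3/25 + C1 = -5 and w'(0) = C2 - 5*C1 = -2. Solving gives C1 = -128/25, C2 = -138/5.

w = 3/25 - 128*exp(-5*x)/25 - 138*x*exp(-5*x)/5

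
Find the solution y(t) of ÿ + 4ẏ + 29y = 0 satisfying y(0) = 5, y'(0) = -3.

Characteristic equation r² + 4r + 29 = 0 has discriminant (4)² - 4·(29) = -100 < 0, so r = -2 ± 5i.
Hence y_h = C1*cos(5*t)*exp(-2*t) + C2*exp(-2*t)*sin(5*t).
Apply the initial conditions: y(0) = C1 = 5 and y'(0) = -2*C1 + 5*C2 = -3. Solving gives C1 = 5, C2 = 7/5.

y = 5*cos(5*t)*exp(-2*t) + 7*exp(-2*t)*sin(5*t)/5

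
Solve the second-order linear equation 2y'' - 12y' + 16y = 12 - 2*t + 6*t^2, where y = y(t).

Divide through by 2: y'' - 6y' + 8y = 6 - t + 3*t^2.
Characteristic equation r² - 6r + 8 = 0 factors as (r - 4)(r - 2) = 0, so r = 4, 2.
Hence y_h = C1*exp(4*t) + C2*exp(2*t).
For the particular solution try y_p = A0 + A1*t + A2*t^2. Substituting and matching coefficients of each power of t gives A0 = 63/64, A1 = 7/16, A2 = 3/8, so y_p = 63/64 + 3*t^2/8 + 7*t/16.

y = 63/64 + 3*t**2/8 + 7*t/16 + C1*exp(4*t) + C2*exp(2*t)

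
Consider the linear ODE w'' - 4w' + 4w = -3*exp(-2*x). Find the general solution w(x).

Characteristic equation r² - 4r + 4 = 0 has discriminant (-4)² - 4·(4) = 0, so r = 2 is a repeated root.
Hence w_h = (C1 + C2*x)*exp(2*x).
Try w_p = A*exp(-2*x). Substituting into the equation and dividing by exp(-2*x) gives A = -3/16, so w_p = -3*exp(-2*x)/16.

w = -3*exp(-2*x)/16 + C1*exp(2*x) + C2*x*exp(2*x)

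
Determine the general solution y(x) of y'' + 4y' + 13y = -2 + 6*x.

Characteristic equation r² + 4r + 13 = 0 has discriminant (4)² - 4·(13) = -36 < 0, so r = -2 ± 3i.
Hence y_h = C1*cos(3*x)*exp(-2*x) + C2*exp(-2*x)*sin(3*x).
For the particular solution try y_p = A0 + A1*x. Substituting and matching coefficients of each power of x gives A0 = -50/169, A1 = 6/13, so y_p = -50/169 + 6*x/13.

y = -50/169 + 6*x/13 + C1*cos(3*x)*exp(-2*x) + C2*exp(-2*x)*sin(3*x)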